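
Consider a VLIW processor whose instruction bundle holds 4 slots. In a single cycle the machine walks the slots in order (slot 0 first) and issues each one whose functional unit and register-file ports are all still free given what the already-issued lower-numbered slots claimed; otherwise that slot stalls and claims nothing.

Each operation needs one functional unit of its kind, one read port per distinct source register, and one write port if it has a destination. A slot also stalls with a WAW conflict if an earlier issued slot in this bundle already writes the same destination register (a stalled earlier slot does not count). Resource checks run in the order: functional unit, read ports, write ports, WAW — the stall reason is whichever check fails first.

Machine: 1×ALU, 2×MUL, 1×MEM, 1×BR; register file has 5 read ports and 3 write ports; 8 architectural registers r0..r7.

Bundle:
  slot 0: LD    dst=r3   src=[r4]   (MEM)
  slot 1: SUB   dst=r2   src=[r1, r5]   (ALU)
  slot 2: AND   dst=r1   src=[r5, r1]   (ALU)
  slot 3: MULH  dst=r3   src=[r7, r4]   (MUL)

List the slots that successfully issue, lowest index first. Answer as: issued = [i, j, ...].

  0. MEM→r3 ⇒ go  {1A/2Mu/0Ld/1B | 4r 2w}
  1. ALU→r2 ⇒ go  {0A/2Mu/0Ld/1B | 2r 1w}
  2. ALU→r1 ⇒ no(FU)  {0A/2Mu/0Ld/1B | 2r 1w}
  3. MUL→r3 ⇒ no(WAW)  {0A/2Mu/0Ld/1B | 2r 1w}

issued = [0, 1]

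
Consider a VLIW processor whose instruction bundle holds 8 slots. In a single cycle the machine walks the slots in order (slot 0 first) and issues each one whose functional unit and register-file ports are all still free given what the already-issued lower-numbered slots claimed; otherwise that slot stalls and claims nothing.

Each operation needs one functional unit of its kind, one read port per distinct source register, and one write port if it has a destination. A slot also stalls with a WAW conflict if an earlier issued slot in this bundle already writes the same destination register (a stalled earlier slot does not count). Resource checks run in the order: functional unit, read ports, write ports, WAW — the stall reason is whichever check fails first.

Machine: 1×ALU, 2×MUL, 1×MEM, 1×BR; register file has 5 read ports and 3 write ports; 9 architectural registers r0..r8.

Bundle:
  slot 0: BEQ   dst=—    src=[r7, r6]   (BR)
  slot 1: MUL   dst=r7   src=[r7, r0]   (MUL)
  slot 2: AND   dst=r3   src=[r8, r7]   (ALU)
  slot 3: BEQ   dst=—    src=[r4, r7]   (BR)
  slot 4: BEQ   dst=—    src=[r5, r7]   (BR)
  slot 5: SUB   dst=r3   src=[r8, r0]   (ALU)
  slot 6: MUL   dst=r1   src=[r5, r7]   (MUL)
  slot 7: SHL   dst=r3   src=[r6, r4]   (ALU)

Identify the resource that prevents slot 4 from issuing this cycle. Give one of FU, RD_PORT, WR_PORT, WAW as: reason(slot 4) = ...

reason(slot 4) = FU

slot 0 (BR): ISSUE — free A1,Mu2,Ld1,B0 rp3 wp3
slot 1 (MUL): ISSUE — free A1,Mu1,Ld1,B0 rp1 wp2
slot 2 (ALU): stall RD_PORT — free A1,Mu1,Ld1,B0 rp1 wp2
slot 3 (BR): stall FU — free A1,Mu1,Ld1,B0 rp1 wp2
slot 4 (BR): stall FU — free A1,Mu1,Ld1,B0 rp1 wp2
slot 5 (ALU): stall RD_PORT — free A1,Mu1,Ld1,B0 rp1 wp2
slot 6 (MUL): stall RD_PORT — free A1,Mu1,Ld1,B0 rp1 wp2
slot 7 (ALU): stall RD_PORT — free A1,Mu1,Ld1,B0 rp1 wp2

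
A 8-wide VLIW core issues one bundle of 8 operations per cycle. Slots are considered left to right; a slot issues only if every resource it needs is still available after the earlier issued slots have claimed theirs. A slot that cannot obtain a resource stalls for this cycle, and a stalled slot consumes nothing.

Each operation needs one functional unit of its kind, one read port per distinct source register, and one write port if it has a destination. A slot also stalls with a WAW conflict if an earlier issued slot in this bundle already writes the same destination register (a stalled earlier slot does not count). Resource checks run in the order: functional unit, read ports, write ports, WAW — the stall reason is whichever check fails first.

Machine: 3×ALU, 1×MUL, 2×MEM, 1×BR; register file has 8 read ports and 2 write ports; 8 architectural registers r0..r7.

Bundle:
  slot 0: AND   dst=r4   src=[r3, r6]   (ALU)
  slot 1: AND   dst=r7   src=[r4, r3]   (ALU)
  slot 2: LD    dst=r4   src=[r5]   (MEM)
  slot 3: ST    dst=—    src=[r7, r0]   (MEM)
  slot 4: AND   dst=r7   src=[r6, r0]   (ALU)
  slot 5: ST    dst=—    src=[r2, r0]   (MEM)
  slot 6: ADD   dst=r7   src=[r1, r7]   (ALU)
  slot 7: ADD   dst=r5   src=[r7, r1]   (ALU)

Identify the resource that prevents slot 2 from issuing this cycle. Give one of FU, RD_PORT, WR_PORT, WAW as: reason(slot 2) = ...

reason(slot 2) = WR_PORT

[0] ALU needs rd=2 wr=1: ok; after: ALU=2 MUL=1 MEM=2 BR=1, R=6, W=1
[1] ALU needs rd=2 wr=1: ok; after: ALU=1 MUL=1 MEM=2 BR=1, R=4, W=0
[2] MEM needs rd=1 wr=1: WR_PORT; after: ALU=1 MUL=1 MEM=2 BR=1, R=4, W=0
[3] MEM needs rd=2 wr=0: ok; after: ALU=1 MUL=1 MEM=1 BR=1, R=2, W=0
[4] ALU needs rd=2 wr=1: WR_PORT; after: ALU=1 MUL=1 MEM=1 BR=1, R=2, W=0
[5] MEM needs rd=2 wr=0: ok; after: ALU=1 MUL=1 MEM=0 BR=1, R=0, W=0
[6] ALU needs rd=2 wr=1: RD_PORT; after: ALU=1 MUL=1 MEM=0 BR=1, R=0, W=0
[7] ALU needs rd=2 wr=1: RD_PORT; after: ALU=1 MUL=1 MEM=0 BR=1, R=0, W=0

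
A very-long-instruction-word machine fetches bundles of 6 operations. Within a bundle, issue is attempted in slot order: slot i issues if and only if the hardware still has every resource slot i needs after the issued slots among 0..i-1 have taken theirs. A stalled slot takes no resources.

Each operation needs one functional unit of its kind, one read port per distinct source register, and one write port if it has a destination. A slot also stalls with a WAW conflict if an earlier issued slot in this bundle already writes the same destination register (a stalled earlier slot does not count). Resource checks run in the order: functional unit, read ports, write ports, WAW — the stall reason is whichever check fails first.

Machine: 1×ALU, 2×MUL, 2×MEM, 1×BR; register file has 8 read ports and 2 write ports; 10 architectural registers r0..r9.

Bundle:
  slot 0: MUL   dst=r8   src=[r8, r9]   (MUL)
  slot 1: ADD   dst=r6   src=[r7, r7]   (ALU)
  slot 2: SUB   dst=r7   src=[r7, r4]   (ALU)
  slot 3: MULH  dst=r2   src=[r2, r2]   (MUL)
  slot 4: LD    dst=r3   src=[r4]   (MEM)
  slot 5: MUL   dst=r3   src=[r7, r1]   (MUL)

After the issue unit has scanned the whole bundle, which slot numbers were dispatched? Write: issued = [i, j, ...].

(0) want 1×MUL +2rd +1wr — yes → AL1|MU1|ME2|BR1|rd6|wr1
(1) want 1×ALU +1rd +1wr — yes → AL0|MU1|ME2|BR1|rd5|wr0
(2) want 1×ALU +2rd +1wr — FU → AL0|MU1|ME2|BR1|rd5|wr0
(3) want 1×MUL +1rd +1wr — WR_PORT → AL0|MU1|ME2|BR1|rd5|wr0
(4) want 1×MEM +1rd +1wr — WR_PORT → AL0|MU1|ME2|BR1|rd5|wr0
(5) want 1×MUL +2rd +1wr — WR_PORT → AL0|MU1|ME2|BR1|rd5|wr0

issued = [0, 1]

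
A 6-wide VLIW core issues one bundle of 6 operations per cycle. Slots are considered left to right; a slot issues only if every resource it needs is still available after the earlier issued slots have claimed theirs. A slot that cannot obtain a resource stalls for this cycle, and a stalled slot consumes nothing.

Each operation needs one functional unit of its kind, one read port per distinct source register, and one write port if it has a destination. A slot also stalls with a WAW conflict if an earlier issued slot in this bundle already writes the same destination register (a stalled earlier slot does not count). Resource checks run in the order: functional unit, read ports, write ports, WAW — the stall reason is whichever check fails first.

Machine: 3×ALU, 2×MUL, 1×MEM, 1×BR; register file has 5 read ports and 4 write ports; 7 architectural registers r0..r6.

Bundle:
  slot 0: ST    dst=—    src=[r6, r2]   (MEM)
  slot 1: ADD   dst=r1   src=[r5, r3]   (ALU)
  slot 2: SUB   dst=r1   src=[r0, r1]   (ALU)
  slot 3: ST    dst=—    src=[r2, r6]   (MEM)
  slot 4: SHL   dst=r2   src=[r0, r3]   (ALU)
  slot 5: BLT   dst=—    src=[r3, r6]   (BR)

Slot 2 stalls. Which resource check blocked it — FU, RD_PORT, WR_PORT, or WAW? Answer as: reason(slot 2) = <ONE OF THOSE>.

reason(slot 2) = RD_PORT

[0] MEM needs rd=2 wr=0: ok; after: ALU=3 MUL=2 MEM=0 BR=1, R=3, W=4
[1] ALU needs rd=2 wr=1: ok; after: ALU=2 MUL=2 MEM=0 BR=1, R=1, W=3
[2] ALU needs rd=2 wr=1: RD_PORT; after: ALU=2 MUL=2 MEM=0 BR=1, R=1, W=3
[3] MEM needs rd=2 wr=0: FU; after: ALU=2 MUL=2 MEM=0 BR=1, R=1, W=3
[4] ALU needs rd=2 wr=1: RD_PORT; after: ALU=2 MUL=2 MEM=0 BR=1, R=1, W=3
[5] BR needs rd=2 wr=0: RD_PORT; after: ALU=2 MUL=2 MEM=0 BR=1, R=1, W=3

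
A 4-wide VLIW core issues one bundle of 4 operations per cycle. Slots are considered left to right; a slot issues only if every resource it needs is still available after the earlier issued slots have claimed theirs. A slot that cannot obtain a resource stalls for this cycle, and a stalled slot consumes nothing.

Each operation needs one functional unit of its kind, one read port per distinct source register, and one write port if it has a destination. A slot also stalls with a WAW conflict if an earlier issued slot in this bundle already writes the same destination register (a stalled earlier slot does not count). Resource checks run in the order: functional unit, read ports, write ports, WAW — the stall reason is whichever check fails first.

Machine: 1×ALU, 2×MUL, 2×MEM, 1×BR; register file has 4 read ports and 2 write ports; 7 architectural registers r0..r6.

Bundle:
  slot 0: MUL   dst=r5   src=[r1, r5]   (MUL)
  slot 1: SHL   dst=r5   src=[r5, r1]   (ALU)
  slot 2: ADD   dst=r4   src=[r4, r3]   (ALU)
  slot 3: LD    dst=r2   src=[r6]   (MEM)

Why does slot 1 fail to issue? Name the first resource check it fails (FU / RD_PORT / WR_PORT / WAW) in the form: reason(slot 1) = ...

reason(slot 1) = WAW

  0. MUL→r5 ⇒ go  {1A/1Mu/2Ld/1B | 2r 1w}
  1. ALU→r5 ⇒ no(WAW)  {1A/1Mu/2Ld/1B | 2r 1w}
  2. ALU→r4 ⇒ go  {0A/1Mu/2Ld/1B | 0r 0w}
  3. MEM→r2 ⇒ no(RD_PORT)  {0A/1Mu/2Ld/1B | 0r 0w}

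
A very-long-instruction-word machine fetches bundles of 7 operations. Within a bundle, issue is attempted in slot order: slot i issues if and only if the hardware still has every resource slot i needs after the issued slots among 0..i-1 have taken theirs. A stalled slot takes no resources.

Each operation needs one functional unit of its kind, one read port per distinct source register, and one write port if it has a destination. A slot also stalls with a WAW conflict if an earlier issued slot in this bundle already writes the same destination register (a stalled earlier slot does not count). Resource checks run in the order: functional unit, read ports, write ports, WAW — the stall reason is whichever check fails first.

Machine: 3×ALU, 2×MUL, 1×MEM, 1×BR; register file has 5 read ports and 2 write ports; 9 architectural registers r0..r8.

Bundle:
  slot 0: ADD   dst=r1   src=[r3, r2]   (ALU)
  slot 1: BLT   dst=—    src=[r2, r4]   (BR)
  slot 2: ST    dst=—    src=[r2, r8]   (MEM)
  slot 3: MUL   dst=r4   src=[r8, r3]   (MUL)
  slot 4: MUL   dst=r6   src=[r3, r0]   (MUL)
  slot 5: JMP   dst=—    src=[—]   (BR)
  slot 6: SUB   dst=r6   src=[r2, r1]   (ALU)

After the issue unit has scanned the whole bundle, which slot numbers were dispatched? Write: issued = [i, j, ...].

issued = [0, 1]

slot 0 (ALU): ISSUE — free A2,Mu2,Ld1,B1 rp3 wp1
slot 1 (BR): ISSUE — free A2,Mu2,Ld1,B0 rp1 wp1
slot 2 (MEM): stall RD_PORT — free A2,Mu2,Ld1,B0 rp1 wp1
slot 3 (MUL): stall RD_PORT — free A2,Mu2,Ld1,B0 rp1 wp1
slot 4 (MUL): stall RD_PORT — free A2,Mu2,Ld1,B0 rp1 wp1
slot 5 (BR): stall FU — free A2,Mu2,Ld1,B0 rp1 wp1
slot 6 (ALU): stall RD_PORT — free A2,Mu2,Ld1,B0 rp1 wp1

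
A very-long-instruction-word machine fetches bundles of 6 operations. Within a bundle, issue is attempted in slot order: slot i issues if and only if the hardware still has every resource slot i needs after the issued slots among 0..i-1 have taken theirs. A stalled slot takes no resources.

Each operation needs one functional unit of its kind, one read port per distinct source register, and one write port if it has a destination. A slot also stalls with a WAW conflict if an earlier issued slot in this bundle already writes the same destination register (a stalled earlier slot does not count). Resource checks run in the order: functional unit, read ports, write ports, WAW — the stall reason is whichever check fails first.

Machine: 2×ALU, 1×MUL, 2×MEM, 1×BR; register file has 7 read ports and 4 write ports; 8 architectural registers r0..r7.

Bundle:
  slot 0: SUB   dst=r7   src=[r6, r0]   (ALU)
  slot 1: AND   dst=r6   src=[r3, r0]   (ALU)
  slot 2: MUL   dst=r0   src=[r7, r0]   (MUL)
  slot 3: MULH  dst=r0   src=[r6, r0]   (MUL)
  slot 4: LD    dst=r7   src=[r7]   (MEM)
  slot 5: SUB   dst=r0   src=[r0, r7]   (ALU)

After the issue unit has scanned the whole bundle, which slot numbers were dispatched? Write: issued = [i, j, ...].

[0] ALU needs rd=2 wr=1: ok; after: ALU=1 MUL=1 MEM=2 BR=1, R=5, W=3
[1] ALU needs rd=2 wr=1: ok; after: ALU=0 MUL=1 MEM=2 BR=1, R=3, W=2
[2] MUL needs rd=2 wr=1: ok; after: ALU=0 MUL=0 MEM=2 BR=1, R=1, W=1
[3] MUL needs rd=2 wr=1: FU; after: ALU=0 MUL=0 MEM=2 BR=1, R=1, W=1
[4] MEM needs rd=1 wr=1: WAW; after: ALU=0 MUL=0 MEM=2 BR=1, R=1, W=1
[5] ALU needs rd=2 wr=1: FU; after: ALU=0 MUL=0 MEM=2 BR=1, R=1, W=1

issued = [0, 1, 2]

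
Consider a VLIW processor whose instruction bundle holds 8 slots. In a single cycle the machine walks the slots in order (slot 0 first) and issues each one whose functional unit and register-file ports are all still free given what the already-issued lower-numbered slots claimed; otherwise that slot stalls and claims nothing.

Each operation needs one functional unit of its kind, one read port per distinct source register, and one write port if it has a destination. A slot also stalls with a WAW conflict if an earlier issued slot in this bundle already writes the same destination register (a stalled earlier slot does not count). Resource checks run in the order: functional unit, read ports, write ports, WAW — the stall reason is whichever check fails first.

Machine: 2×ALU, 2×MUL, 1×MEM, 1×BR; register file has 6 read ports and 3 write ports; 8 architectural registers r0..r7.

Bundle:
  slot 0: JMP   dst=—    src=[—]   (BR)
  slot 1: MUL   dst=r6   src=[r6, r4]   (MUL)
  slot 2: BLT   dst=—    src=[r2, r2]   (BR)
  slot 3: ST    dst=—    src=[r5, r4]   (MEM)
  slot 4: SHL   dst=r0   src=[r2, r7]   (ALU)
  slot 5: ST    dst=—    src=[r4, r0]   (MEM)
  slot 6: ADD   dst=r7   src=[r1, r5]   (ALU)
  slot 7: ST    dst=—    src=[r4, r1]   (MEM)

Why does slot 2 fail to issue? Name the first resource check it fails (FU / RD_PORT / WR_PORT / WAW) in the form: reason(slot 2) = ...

(0) want 1×BR +0rd +0wr — yes → AL2|MU2|ME1|BR0|rd6|wr3
(1) want 1×MUL +2rd +1wr — yes → AL2|MU1|ME1|BR0|rd4|wr2
(2) want 1×BR +1rd +0wr — FU → AL2|MU1|ME1|BR0|rd4|wr2
(3) want 1×MEM +2rd +0wr — yes → AL2|MU1|ME0|BR0|rd2|wr2
(4) want 1×ALU +2rd +1wr — yes → AL1|MU1|ME0|BR0|rd0|wr1
(5) want 1×MEM +2rd +0wr — FU → AL1|MU1|ME0|BR0|rd0|wr1
(6) want 1×ALU +2rd +1wr — RD_PORT → AL1|MU1|ME0|BR0|rd0|wr1
(7) want 1×MEM +2rd +0wr — FU → AL1|MU1|ME0|BR0|rd0|wr1

reason(slot 2) = FU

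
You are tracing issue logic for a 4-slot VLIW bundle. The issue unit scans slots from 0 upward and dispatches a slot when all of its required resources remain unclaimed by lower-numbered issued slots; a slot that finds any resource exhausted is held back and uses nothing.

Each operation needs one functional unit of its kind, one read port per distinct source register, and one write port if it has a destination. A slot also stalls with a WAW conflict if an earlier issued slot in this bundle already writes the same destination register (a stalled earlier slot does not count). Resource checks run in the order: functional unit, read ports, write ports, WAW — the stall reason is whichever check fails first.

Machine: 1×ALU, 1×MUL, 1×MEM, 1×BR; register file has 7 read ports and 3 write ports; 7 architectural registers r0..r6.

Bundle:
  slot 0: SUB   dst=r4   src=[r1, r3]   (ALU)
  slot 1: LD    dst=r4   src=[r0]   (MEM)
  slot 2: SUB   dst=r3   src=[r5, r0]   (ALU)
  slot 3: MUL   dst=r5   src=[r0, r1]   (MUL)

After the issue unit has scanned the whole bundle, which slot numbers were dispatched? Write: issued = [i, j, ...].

#0 ALU src=r1,r3 dispatched  <A:0 Mu:1 Ld:1 B:1 rd:5 wr:2>
#1 MEM src=r0 held:WAW  <A:0 Mu:1 Ld:1 B:1 rd:5 wr:2>
#2 ALU src=r5,r0 held:FU  <A:0 Mu:1 Ld:1 B:1 rd:5 wr:2>
#3 MUL src=r0,r1 dispatched  <A:0 Mu:0 Ld:1 B:1 rd:3 wr:1>

issued = [0, 3]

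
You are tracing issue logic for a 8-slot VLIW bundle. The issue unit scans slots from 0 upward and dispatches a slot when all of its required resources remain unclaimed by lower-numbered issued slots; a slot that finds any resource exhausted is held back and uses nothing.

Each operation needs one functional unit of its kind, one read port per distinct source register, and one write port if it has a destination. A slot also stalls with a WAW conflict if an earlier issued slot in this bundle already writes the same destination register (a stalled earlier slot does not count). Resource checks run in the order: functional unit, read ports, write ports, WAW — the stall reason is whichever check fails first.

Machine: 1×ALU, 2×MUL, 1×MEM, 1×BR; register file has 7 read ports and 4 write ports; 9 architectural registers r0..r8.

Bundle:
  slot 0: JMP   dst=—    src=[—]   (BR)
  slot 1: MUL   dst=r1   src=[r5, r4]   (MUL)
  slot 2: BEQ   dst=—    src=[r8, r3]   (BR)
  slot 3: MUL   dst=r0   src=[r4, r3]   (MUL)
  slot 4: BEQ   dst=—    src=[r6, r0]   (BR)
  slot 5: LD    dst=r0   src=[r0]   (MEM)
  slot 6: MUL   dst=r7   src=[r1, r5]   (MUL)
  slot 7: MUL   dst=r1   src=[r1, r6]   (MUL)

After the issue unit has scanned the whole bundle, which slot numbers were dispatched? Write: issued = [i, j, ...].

issued = [0, 1, 3]

  0. BR ⇒ go  {1A/2Mu/1Ld/0B | 7r 4w}
  1. MUL→r1 ⇒ go  {1A/1Mu/1Ld/0B | 5r 3w}
  2. BR ⇒ no(FU)  {1A/1Mu/1Ld/0B | 5r 3w}
  3. MUL→r0 ⇒ go  {1A/0Mu/1Ld/0B | 3r 2w}
  4. BR ⇒ no(FU)  {1A/0Mu/1Ld/0B | 3r 2w}
  5. MEM→r0 ⇒ no(WAW)  {1A/0Mu/1Ld/0B | 3r 2w}
  6. MUL→r7 ⇒ no(FU)  {1A/0Mu/1Ld/0B | 3r 2w}
  7. MUL→r1 ⇒ no(FU)  {1A/0Mu/1Ld/0B | 3r 2w}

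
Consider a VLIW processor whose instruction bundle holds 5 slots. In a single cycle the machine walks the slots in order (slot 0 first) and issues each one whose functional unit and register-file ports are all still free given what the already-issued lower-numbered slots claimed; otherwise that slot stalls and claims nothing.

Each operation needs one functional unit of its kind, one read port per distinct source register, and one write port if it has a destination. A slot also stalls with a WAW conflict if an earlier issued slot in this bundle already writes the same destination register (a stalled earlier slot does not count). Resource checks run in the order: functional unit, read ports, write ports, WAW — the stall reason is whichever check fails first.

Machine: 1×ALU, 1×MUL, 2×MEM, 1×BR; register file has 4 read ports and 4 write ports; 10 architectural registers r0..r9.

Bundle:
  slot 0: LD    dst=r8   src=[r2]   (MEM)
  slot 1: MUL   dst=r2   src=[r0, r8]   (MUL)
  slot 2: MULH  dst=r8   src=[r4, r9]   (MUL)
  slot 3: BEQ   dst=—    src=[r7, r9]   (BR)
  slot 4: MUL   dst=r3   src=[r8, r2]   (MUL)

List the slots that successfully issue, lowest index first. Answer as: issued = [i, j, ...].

slot 0 (MEM): ISSUE — free A1,Mu1,Ld1,B1 rp3 wp3
slot 1 (MUL): ISSUE — free A1,Mu0,Ld1,B1 rp1 wp2
slot 2 (MUL): stall FU — free A1,Mu0,Ld1,B1 rp1 wp2
slot 3 (BR): stall RD_PORT — free A1,Mu0,Ld1,B1 rp1 wp2
slot 4 (MUL): stall FU — free A1,Mu0,Ld1,B1 rp1 wp2

issued = [0, 1]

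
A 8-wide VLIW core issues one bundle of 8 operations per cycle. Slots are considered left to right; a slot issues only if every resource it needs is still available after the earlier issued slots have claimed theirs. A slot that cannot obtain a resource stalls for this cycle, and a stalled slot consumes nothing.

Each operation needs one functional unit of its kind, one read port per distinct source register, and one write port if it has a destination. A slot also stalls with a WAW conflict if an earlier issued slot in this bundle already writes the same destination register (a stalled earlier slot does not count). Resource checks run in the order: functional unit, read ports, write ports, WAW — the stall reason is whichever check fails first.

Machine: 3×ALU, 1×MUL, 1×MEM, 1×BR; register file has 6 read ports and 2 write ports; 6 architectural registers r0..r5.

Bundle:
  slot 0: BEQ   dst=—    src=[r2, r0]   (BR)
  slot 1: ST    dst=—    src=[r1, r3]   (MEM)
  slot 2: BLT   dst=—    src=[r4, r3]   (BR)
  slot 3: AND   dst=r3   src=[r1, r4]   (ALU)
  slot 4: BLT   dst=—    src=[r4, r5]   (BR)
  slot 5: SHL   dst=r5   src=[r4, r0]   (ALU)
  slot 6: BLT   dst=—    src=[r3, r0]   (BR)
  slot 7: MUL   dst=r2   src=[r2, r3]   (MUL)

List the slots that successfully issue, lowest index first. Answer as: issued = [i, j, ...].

  0. BR ⇒ go  {3A/1Mu/1Ld/0B | 4r 2w}
  1. MEM ⇒ go  {3A/1Mu/0Ld/0B | 2r 2w}
  2. BR ⇒ no(FU)  {3A/1Mu/0Ld/0B | 2r 2w}
  3. ALU→r3 ⇒ go  {2A/1Mu/0Ld/0B | 0r 1w}
  4. BR ⇒ no(FU)  {2A/1Mu/0Ld/0B | 0r 1w}
  5. ALU→r5 ⇒ no(RD_PORT)  {2A/1Mu/0Ld/0B | 0r 1w}
  6. BR ⇒ no(FU)  {2A/1Mu/0Ld/0B | 0r 1w}
  7. MUL→r2 ⇒ no(RD_PORT)  {2A/1Mu/0Ld/0B | 0r 1w}

issued = [0, 1, 3]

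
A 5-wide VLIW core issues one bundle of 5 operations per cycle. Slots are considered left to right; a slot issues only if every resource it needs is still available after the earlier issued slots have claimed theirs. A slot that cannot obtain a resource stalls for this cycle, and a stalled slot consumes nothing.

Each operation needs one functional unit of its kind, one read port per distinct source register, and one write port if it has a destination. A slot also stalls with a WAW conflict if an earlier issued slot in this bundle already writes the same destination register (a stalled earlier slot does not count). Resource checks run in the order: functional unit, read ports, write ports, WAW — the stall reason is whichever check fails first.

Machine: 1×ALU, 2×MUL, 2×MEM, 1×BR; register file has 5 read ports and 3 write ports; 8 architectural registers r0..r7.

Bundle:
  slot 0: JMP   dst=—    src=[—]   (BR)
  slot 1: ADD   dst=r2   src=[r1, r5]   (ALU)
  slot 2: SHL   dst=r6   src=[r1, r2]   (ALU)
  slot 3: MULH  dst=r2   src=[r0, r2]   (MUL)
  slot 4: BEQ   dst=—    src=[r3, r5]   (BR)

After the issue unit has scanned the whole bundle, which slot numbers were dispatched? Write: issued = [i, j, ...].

[0] BR needs rd=0 wr=0: ok; after: ALU=1 MUL=2 MEM=2 BR=0, R=5, W=3
[1] ALU needs rd=2 wr=1: ok; after: ALU=0 MUL=2 MEM=2 BR=0, R=3, W=2
[2] ALU needs rd=2 wr=1: FU; after: ALU=0 MUL=2 MEM=2 BR=0, R=3, W=2
[3] MUL needs rd=2 wr=1: WAW; after: ALU=0 MUL=2 MEM=2 BR=0, R=3, W=2
[4] BR needs rd=2 wr=0: FU; after: ALU=0 MUL=2 MEM=2 BR=0, R=3, W=2

issued = [0, 1]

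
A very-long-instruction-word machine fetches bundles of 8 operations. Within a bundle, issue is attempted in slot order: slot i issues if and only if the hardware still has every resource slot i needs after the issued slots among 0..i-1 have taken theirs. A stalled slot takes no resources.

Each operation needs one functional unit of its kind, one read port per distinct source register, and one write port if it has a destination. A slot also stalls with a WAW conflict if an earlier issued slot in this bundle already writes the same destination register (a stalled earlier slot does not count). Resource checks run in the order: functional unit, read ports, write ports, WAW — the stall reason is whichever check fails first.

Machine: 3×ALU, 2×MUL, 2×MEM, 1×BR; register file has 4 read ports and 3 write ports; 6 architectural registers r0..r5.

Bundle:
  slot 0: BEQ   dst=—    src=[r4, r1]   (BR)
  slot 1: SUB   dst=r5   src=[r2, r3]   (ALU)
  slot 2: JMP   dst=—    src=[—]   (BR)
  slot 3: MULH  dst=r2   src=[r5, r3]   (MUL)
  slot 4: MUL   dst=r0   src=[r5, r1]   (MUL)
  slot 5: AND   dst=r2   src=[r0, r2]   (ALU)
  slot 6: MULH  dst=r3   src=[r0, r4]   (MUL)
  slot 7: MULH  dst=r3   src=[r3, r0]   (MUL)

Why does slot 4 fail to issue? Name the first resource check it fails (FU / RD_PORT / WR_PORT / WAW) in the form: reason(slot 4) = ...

  0. BR ⇒ go  {3A/2Mu/2Ld/0B | 2r 3w}
  1. ALU→r5 ⇒ go  {2A/2Mu/2Ld/0B | 0r 2w}
  2. BR ⇒ no(FU)  {2A/2Mu/2Ld/0B | 0r 2w}
  3. MUL→r2 ⇒ no(RD_PORT)  {2A/2Mu/2Ld/0B | 0r 2w}
  4. MUL→r0 ⇒ no(RD_PORT)  {2A/2Mu/2Ld/0B | 0r 2w}
  5. ALU→r2 ⇒ no(RD_PORT)  {2A/2Mu/2Ld/0B | 0r 2w}
  6. MUL→r3 ⇒ no(RD_PORT)  {2A/2Mu/2Ld/0B | 0r 2w}
  7. MUL→r3 ⇒ no(RD_PORT)  {2A/2Mu/2Ld/0B | 0r 2w}

reason(slot 4) = RD_PORT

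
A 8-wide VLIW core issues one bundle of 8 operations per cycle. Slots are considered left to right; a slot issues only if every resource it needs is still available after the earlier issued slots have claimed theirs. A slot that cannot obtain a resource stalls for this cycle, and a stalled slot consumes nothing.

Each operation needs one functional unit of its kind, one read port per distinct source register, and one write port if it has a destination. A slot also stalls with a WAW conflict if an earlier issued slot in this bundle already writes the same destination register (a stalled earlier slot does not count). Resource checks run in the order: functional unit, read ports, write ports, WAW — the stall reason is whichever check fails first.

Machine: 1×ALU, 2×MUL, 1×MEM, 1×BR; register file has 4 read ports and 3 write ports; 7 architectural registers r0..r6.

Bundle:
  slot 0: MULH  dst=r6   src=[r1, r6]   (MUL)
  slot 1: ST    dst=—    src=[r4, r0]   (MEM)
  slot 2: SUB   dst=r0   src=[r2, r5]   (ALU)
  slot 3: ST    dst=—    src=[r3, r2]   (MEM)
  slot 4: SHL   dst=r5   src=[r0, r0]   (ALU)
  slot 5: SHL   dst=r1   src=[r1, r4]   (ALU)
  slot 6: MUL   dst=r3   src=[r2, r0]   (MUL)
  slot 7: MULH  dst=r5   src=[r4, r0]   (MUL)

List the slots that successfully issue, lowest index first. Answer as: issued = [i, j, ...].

#0 MUL src=r1,r6 dispatched  <A:1 Mu:1 Ld:1 B:1 rd:2 wr:2>
#1 MEM src=r4,r0 dispatched  <A:1 Mu:1 Ld:0 B:1 rd:0 wr:2>
#2 ALU src=r2,r5 held:RD_PORT  <A:1 Mu:1 Ld:0 B:1 rd:0 wr:2>
#3 MEM src=r3,r2 held:FU  <A:1 Mu:1 Ld:0 B:1 rd:0 wr:2>
#4 ALU src=r0,r0 held:RD_PORT  <A:1 Mu:1 Ld:0 B:1 rd:0 wr:2>
#5 ALU src=r1,r4 held:RD_PORT  <A:1 Mu:1 Ld:0 B:1 rd:0 wr:2>
#6 MUL src=r2,r0 held:RD_PORT  <A:1 Mu:1 Ld:0 B:1 rd:0 wr:2>
#7 MUL src=r4,r0 held:RD_PORT  <A:1 Mu:1 Ld:0 B:1 rd:0 wr:2>

issued = [0, 1]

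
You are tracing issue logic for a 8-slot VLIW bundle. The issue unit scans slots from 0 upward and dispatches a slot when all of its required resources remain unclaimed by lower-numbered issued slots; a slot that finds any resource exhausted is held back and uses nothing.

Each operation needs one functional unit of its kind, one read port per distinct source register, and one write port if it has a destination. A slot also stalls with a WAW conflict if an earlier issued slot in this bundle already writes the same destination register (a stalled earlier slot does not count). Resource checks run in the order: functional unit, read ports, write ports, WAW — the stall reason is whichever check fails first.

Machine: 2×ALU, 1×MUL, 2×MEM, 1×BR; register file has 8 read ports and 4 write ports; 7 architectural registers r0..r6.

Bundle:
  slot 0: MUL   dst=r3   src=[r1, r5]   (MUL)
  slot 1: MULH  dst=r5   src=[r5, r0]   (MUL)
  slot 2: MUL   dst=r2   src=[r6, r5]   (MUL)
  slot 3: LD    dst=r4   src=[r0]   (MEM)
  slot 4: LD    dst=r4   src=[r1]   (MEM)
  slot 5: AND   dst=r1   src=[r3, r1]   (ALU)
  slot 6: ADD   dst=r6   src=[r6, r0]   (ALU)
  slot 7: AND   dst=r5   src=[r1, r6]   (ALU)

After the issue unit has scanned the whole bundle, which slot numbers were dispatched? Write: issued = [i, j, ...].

issued = [0, 3, 5, 6]

  0. MUL→r3 ⇒ go  {2A/0Mu/2Ld/1B | 6r 3w}
  1. MUL→r5 ⇒ no(FU)  {2A/0Mu/2Ld/1B | 6r 3w}
  2. MUL→r2 ⇒ no(FU)  {2A/0Mu/2Ld/1B | 6r 3w}
  3. MEM→r4 ⇒ go  {2A/0Mu/1Ld/1B | 5r 2w}
  4. MEM→r4 ⇒ no(WAW)  {2A/0Mu/1Ld/1B | 5r 2w}
  5. ALU→r1 ⇒ go  {1A/0Mu/1Ld/1B | 3r 1w}
  6. ALU→r6 ⇒ go  {0A/0Mu/1Ld/1B | 1r 0w}
  7. ALU→r5 ⇒ no(FU)  {0A/0Mu/1Ld/1B | 1r 0w}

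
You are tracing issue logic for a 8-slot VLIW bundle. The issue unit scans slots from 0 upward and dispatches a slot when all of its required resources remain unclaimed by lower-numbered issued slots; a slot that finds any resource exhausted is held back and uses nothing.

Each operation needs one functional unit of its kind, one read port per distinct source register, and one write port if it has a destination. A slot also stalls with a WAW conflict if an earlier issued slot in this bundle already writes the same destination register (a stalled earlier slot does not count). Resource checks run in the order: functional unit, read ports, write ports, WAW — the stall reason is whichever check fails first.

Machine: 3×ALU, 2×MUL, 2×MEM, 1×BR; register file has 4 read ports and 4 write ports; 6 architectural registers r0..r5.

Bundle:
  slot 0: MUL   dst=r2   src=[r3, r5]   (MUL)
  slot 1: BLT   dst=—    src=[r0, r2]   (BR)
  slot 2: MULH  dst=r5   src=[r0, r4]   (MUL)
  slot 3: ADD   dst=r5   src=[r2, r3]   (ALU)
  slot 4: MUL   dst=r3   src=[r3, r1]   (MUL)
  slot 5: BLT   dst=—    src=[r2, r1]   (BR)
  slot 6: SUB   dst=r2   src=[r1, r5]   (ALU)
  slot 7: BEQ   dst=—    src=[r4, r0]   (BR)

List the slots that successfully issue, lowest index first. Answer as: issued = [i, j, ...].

slot 0 (MUL): ISSUE — free A3,Mu1,Ld2,B1 rp2 wp3
slot 1 (BR): ISSUE — free A3,Mu1,Ld2,B0 rp0 wp3
slot 2 (MUL): stall RD_PORT — free A3,Mu1,Ld2,B0 rp0 wp3
slot 3 (ALU): stall RD_PORT — free A3,Mu1,Ld2,B0 rp0 wp3
slot 4 (MUL): stall RD_PORT — free A3,Mu1,Ld2,B0 rp0 wp3
slot 5 (BR): stall FU — free A3,Mu1,Ld2,B0 rp0 wp3
slot 6 (ALU): stall RD_PORT — free A3,Mu1,Ld2,B0 rp0 wp3
slot 7 (BR): stall FU — free A3,Mu1,Ld2,B0 rp0 wp3

issued = [0, 1]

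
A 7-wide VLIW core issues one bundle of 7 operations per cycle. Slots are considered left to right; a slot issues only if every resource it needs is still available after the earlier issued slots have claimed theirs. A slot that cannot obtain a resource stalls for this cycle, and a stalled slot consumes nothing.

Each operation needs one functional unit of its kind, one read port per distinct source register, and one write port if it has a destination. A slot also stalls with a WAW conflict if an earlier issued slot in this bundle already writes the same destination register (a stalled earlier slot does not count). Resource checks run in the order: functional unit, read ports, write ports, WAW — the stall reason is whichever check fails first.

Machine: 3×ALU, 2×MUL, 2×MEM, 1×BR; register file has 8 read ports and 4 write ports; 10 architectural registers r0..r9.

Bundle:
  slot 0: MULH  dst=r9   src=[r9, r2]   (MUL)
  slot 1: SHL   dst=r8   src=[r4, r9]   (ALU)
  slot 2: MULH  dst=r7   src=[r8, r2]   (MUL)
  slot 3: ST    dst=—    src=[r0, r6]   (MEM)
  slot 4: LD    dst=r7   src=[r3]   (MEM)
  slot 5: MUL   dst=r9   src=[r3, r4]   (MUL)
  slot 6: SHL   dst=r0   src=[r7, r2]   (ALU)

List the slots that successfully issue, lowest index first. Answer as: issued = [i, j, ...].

issued = [0, 1, 2, 3]

  0. MUL→r9 ⇒ go  {3A/1Mu/2Ld/1B | 6r 3w}
  1. ALU→r8 ⇒ go  {2A/1Mu/2Ld/1B | 4r 2w}
  2. MUL→r7 ⇒ go  {2A/0Mu/2Ld/1B | 2r 1w}
  3. MEM ⇒ go  {2A/0Mu/1Ld/1B | 0r 1w}
  4. MEM→r7 ⇒ no(RD_PORT)  {2A/0Mu/1Ld/1B | 0r 1w}
  5. MUL→r9 ⇒ no(FU)  {2A/0Mu/1Ld/1B | 0r 1w}
  6. ALU→r0 ⇒ no(RD_PORT)  {2A/0Mu/1Ld/1B | 0r 1w}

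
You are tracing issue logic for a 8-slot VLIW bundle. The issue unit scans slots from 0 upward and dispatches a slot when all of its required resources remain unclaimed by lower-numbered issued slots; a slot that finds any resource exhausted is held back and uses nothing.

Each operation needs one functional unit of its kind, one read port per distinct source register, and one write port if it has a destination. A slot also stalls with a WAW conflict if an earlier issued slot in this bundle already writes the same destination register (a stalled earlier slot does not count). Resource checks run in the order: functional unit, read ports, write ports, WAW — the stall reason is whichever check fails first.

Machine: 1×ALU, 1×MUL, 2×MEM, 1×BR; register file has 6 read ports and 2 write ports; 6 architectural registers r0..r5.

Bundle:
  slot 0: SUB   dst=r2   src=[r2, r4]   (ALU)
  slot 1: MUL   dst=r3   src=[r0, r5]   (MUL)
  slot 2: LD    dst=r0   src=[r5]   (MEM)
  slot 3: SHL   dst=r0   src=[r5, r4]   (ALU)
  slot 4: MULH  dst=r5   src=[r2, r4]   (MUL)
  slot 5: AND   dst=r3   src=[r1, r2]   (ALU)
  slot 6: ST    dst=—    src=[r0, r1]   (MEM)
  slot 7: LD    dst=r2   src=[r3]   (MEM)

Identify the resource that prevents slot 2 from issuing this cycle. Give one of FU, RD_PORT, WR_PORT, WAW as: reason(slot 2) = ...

slot 0 (ALU): ISSUE — free A0,Mu1,Ld2,B1 rp4 wp1
slot 1 (MUL): ISSUE — free A0,Mu0,Ld2,B1 rp2 wp0
slot 2 (MEM): stall WR_PORT — free A0,Mu0,Ld2,B1 rp2 wp0
slot 3 (ALU): stall FU — free A0,Mu0,Ld2,B1 rp2 wp0
slot 4 (MUL): stall FU — free A0,Mu0,Ld2,B1 rp2 wp0
slot 5 (ALU): stall FU — free A0,Mu0,Ld2,B1 rp2 wp0
slot 6 (MEM): ISSUE — free A0,Mu0,Ld1,B1 rp0 wp0
slot 7 (MEM): stall RD_PORT — free A0,Mu0,Ld1,B1 rp0 wp0

reason(slot 2) = WR_PORT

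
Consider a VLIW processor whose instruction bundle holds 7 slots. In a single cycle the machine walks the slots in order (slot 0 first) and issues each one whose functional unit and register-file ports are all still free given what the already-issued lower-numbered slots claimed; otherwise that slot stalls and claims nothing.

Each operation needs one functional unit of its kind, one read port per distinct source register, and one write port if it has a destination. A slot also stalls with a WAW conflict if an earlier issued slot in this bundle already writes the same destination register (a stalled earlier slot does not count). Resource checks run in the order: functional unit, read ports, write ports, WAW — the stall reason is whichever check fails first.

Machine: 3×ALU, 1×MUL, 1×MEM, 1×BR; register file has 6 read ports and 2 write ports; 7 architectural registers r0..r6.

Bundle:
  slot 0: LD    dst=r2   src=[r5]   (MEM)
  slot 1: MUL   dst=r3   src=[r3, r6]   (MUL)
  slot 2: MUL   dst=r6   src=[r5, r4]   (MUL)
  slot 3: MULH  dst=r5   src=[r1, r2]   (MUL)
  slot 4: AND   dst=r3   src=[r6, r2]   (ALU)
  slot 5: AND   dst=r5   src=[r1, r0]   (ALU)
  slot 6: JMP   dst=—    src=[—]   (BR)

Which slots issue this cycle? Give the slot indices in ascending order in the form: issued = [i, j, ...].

issued = [0, 1, 6]

(0) want 1×MEM +1rd +1wr — yes → AL3|MU1|ME0|BR1|rd5|wr1
(1) want 1×MUL +2rd +1wr — yes → AL3|MU0|ME0|BR1|rd3|wr0
(2) want 1×MUL +2rd +1wr — FU → AL3|MU0|ME0|BR1|rd3|wr0
(3) want 1×MUL +2rd +1wr — FU → AL3|MU0|ME0|BR1|rd3|wr0
(4) want 1×ALU +2rd +1wr — WR_PORT → AL3|MU0|ME0|BR1|rd3|wr0
(5) want 1×ALU +2rd +1wr — WR_PORT → AL3|MU0|ME0|BR1|rd3|wr0
(6) want 1×BR +0rd +0wr — yes → AL3|MU0|ME0|BR0|rd3|wr0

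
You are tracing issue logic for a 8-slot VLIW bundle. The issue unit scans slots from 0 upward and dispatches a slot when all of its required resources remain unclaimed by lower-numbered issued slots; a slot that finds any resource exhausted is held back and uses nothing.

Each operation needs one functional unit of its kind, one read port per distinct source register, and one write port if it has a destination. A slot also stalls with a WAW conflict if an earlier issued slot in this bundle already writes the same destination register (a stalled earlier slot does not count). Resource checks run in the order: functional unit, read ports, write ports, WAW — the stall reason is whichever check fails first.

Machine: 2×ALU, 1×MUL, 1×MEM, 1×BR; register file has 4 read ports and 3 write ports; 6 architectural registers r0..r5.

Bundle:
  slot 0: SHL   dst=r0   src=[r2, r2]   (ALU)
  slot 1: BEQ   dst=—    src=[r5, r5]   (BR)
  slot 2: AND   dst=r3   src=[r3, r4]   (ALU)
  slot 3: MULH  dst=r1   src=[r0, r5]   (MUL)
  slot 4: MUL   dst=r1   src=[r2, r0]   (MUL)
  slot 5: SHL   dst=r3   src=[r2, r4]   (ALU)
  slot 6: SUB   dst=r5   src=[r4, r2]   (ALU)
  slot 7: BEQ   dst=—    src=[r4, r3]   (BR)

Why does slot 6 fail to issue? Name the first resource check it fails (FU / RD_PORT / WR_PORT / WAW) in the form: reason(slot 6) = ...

reason(slot 6) = FU

[0] ALU needs rd=1 wr=1: ok; after: ALU=1 MUL=1 MEM=1 BR=1, R=3, W=2
[1] BR needs rd=1 wr=0: ok; after: ALU=1 MUL=1 MEM=1 BR=0, R=2, W=2
[2] ALU needs rd=2 wr=1: ok; after: ALU=0 MUL=1 MEM=1 BR=0, R=0, W=1
[3] MUL needs rd=2 wr=1: RD_PORT; after: ALU=0 MUL=1 MEM=1 BR=0, R=0, W=1
[4] MUL needs rd=2 wr=1: RD_PORT; after: ALU=0 MUL=1 MEM=1 BR=0, R=0, W=1
[5] ALU needs rd=2 wr=1: FU; after: ALU=0 MUL=1 MEM=1 BR=0, R=0, W=1
[6] ALU needs rd=2 wr=1: FU; after: ALU=0 MUL=1 MEM=1 BR=0, R=0, W=1
[7] BR needs rd=2 wr=0: FU; after: ALU=0 MUL=1 MEM=1 BR=0, R=0, W=1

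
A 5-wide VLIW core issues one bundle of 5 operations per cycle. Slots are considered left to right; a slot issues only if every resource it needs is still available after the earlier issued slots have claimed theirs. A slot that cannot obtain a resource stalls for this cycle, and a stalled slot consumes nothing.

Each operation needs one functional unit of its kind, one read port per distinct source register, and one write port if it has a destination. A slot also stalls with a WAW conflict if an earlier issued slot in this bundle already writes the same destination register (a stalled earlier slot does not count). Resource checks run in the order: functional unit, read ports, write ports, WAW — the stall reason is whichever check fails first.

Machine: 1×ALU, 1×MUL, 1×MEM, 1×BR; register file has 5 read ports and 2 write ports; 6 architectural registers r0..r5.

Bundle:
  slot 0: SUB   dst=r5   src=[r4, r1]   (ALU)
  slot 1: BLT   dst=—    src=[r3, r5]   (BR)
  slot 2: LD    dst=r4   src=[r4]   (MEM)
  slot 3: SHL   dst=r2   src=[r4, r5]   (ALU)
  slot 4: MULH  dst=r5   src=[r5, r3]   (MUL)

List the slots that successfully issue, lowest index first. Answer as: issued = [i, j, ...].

(0) want 1×ALU +2rd +1wr — yes → AL0|MU1|ME1|BR1|rd3|wr1
(1) want 1×BR +2rd +0wr — yes → AL0|MU1|ME1|BR0|rd1|wr1
(2) want 1×MEM +1rd +1wr — yes → AL0|MU1|ME0|BR0|rd0|wr0
(3) want 1×ALU +2rd +1wr — FU → AL0|MU1|ME0|BR0|rd0|wr0
(4) want 1×MUL +2rd +1wr — RD_PORT → AL0|MU1|ME0|BR0|rd0|wr0

issued = [0, 1, 2]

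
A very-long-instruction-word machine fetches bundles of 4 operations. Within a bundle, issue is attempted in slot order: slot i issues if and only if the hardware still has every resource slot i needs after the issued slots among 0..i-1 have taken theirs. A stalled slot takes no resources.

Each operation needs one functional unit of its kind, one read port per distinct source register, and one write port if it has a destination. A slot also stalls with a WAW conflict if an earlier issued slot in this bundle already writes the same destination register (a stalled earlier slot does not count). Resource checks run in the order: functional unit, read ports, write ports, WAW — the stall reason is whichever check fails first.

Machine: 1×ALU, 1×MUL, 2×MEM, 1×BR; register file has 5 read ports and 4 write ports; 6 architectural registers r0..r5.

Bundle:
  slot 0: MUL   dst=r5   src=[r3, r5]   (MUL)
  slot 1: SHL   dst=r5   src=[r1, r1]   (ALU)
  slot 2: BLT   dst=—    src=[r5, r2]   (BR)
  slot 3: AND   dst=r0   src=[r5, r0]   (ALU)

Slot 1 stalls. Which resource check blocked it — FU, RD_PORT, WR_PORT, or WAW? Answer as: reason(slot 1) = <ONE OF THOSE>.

reason(slot 1) = WAW

slot 0 (MUL): ISSUE — free A1,Mu0,Ld2,B1 rp3 wp3
slot 1 (ALU): stall WAW — free A1,Mu0,Ld2,B1 rp3 wp3
slot 2 (BR): ISSUE — free A1,Mu0,Ld2,B0 rp1 wp3
slot 3 (ALU): stall RD_PORT — free A1,Mu0,Ld2,B0 rp1 wp3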